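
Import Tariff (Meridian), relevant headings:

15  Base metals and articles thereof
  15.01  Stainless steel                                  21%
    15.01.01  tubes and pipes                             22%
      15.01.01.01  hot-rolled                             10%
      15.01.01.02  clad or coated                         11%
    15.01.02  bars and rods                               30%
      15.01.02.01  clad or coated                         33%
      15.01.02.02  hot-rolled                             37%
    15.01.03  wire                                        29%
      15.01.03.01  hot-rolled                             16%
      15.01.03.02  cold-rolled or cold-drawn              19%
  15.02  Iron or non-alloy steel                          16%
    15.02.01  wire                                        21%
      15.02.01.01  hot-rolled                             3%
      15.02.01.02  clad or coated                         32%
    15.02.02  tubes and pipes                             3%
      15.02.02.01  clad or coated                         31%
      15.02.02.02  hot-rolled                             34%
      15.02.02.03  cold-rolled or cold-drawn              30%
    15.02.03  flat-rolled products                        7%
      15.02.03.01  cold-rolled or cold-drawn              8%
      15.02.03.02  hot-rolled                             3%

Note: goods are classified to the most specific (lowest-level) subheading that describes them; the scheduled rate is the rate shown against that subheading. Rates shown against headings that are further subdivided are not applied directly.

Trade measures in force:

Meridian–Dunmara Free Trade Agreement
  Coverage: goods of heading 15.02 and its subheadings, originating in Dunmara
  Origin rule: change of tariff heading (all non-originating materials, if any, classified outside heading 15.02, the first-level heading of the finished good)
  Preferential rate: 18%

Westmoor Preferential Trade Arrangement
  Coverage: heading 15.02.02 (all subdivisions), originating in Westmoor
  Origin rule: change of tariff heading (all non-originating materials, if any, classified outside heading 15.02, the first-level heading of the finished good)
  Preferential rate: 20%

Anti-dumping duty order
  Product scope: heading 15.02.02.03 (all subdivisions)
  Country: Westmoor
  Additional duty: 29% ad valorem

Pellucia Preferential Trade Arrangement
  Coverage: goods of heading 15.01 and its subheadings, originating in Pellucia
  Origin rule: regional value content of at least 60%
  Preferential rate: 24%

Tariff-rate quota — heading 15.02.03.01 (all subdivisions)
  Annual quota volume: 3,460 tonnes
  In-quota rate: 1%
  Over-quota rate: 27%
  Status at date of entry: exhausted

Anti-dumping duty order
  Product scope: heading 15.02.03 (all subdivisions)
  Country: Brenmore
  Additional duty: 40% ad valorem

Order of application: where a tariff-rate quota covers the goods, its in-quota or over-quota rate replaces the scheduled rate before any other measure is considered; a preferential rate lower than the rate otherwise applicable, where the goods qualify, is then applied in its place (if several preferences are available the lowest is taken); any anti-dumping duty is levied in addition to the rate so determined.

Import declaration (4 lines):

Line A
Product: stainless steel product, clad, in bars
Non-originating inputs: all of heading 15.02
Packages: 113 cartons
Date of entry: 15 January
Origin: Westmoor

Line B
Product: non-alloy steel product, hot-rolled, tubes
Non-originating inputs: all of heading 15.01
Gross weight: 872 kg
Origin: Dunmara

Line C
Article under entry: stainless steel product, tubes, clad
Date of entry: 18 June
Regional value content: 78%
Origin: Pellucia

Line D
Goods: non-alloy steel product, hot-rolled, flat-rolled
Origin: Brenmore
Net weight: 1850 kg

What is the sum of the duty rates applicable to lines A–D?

Line A: stainless steel → 15.01; in bars → 15.01.02; clad → 15.01.02.01. Scheduled 33%. Westmoor agreement on 15.02.02: 15.01.02.01 not covered. → 33%.
Line B: non-alloy steel → 15.02; tubes → 15.02.02; hot-rolled → 15.02.02.02. Scheduled 34%. Dunmara agreement on 15.02: CTH met → 18% available; preferential 18%. → 18%.
Line C: stainless steel → 15.01; tubes → 15.01.01; clad → 15.01.01.02. Scheduled 11%. Pellucia agreement on 15.01: RVC ≥ 60% → 24% available; preference 24% not lower than 11% → no reduction. → 11%.
Line D: non-alloy steel → 15.02; flat-rolled → 15.02.03; hot-rolled → 15.02.03.02. Scheduled 3%. anti-dumping (Brenmore, 15.02.03): +40%; total 3% + 40% = 43%. → 43%.
Sum: 33% + 18% + 11% + 43% = 105%.

105%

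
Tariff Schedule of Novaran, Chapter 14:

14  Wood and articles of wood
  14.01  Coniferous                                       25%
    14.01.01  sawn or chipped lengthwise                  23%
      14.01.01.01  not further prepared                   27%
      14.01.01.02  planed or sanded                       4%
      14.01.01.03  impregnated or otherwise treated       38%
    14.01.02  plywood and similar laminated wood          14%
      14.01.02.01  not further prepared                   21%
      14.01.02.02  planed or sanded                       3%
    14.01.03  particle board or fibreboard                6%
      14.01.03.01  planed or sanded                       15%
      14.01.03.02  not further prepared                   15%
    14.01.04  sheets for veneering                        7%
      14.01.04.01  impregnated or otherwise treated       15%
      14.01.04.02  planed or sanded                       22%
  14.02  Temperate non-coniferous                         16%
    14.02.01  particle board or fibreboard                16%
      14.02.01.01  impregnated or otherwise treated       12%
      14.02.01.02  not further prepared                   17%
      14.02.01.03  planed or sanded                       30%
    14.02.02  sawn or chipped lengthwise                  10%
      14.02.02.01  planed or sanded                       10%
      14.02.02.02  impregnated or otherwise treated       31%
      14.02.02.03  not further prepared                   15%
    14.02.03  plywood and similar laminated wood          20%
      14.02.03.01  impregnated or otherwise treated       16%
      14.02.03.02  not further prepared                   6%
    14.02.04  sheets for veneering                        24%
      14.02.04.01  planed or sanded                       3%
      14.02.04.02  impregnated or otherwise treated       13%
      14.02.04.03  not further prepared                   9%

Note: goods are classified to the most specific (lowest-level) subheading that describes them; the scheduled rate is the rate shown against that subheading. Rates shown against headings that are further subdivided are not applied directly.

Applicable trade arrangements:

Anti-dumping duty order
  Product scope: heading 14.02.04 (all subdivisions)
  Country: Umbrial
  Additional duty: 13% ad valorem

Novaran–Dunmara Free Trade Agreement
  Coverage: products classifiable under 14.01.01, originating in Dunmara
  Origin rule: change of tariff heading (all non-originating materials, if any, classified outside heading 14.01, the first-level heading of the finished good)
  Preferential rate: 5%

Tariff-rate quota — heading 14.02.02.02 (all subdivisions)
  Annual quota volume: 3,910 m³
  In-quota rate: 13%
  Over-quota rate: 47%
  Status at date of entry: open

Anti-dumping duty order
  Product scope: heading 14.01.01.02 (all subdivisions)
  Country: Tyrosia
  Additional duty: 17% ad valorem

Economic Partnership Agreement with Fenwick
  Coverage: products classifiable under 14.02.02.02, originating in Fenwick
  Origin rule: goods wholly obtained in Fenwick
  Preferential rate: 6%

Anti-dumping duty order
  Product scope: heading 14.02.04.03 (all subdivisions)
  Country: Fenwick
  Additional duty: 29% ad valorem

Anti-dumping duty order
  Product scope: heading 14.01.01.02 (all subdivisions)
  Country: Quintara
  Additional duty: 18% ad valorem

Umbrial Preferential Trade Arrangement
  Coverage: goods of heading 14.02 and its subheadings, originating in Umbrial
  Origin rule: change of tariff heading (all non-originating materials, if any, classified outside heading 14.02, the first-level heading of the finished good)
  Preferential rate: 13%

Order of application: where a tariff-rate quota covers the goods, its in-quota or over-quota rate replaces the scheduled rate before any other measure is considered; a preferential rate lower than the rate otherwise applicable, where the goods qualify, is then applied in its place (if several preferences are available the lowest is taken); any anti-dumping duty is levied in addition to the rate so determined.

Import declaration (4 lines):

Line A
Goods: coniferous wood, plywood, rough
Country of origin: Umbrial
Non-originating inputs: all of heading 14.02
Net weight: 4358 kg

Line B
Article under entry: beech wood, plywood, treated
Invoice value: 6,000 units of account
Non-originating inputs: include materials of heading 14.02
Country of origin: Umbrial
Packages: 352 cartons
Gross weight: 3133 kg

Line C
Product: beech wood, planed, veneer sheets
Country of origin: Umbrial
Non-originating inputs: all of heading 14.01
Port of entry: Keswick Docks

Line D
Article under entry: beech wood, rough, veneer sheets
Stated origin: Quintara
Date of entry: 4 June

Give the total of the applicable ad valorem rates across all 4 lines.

62%

Line A: coniferous → 14.01; plywood → 14.01.02; rough → 14.01.02.01. Scheduled 21%. Umbrial agreement on 14.02: 14.01.02.01 not covered. → 21%.
Line B: beech → 14.02; plywood → 14.02.03; treated → 14.02.03.01. Scheduled 16%. Umbrial agreement on 14.02: CTH not met. → 16%.
Line C: beech → 14.02; veneer sheets → 14.02.04; planed → 14.02.04.01. Scheduled 3%. Umbrial agreement on 14.02: CTH met → 13% available; preference 13% not lower than 3% → no reduction; anti-dumping (Umbrial, 14.02.04): +13%; total 3% + 13% = 16%. → 16%.
Line D: beech → 14.02; veneer sheets → 14.02.04; rough → 14.02.04.03. Scheduled 9%. No special measure applies. → 9%.
Sum: 21% + 16% + 16% + 9% = 62%.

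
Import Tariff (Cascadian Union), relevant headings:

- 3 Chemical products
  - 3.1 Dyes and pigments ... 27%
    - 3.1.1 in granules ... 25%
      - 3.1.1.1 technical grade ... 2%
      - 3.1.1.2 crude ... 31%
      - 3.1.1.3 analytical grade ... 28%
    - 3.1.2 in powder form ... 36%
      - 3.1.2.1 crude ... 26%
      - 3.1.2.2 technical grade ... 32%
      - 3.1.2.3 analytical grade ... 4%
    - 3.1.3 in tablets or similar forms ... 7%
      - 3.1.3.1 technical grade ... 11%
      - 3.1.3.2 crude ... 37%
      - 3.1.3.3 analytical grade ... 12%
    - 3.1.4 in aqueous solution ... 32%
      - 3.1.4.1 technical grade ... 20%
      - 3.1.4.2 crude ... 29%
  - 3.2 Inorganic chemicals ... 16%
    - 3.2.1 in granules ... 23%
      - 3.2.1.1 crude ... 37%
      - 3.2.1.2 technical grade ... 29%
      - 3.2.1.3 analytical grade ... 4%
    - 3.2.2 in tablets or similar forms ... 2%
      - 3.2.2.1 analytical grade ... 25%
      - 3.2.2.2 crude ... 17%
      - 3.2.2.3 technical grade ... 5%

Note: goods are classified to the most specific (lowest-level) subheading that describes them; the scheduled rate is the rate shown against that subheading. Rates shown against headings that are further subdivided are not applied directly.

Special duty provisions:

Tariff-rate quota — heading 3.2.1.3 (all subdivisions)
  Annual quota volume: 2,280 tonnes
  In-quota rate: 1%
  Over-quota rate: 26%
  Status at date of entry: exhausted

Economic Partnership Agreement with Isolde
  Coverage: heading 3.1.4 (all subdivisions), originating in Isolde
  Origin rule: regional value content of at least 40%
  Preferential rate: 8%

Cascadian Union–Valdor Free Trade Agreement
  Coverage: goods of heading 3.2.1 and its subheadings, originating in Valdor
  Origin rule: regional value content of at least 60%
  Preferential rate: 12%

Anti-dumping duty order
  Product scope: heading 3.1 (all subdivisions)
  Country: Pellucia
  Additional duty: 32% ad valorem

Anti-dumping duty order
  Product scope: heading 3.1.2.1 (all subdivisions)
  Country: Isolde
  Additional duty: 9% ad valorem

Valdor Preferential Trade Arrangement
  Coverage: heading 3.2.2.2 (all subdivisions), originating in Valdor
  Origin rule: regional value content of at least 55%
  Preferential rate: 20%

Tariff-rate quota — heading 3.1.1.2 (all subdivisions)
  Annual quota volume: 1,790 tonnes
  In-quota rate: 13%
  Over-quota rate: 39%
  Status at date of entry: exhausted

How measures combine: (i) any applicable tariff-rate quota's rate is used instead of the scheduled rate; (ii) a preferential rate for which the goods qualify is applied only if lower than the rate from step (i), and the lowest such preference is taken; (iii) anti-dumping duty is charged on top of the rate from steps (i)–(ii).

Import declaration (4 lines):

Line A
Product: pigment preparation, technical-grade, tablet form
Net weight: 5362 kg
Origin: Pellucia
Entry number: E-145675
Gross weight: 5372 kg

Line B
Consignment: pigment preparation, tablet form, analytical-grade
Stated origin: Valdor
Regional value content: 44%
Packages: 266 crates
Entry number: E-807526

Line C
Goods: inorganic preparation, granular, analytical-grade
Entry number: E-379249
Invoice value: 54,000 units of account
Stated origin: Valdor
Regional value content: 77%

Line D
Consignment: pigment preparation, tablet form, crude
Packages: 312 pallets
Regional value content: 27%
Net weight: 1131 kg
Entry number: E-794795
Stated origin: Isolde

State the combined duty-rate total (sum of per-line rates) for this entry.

Line A: pigment → 3.1; tablet form → 3.1.3; technical-grade → 3.1.3.1. Scheduled 11%. anti-dumping (Pellucia, 3.1): +32%; total 11% + 32% = 43%. → 43%.
Line B: pigment → 3.1; tablet form → 3.1.3; analytical-grade → 3.1.3.3. Scheduled 12%. Valdor agreement on 3.2.1: 3.1.3.3 not covered; Valdor agreement on 3.2.2.2: 3.1.3.3 not covered. → 12%.
Line C: inorganic → 3.2; granular → 3.2.1; analytical-grade → 3.2.1.3. Scheduled 4%. quota on 3.2.1.3 exhausted → over-quota 26%; Valdor agreement on 3.2.1: RVC ≥ 60% → 12% available; Valdor agreement on 3.2.2.2: 3.2.1.3 not covered; preferential 12%. → 12%.
Line D: pigment → 3.1; tablet form → 3.1.3; crude → 3.1.3.2. Scheduled 37%. Isolde agreement on 3.1.4: 3.1.3.2 not covered. → 37%.
Sum: 43% + 12% + 12% + 37% = 104%.

104%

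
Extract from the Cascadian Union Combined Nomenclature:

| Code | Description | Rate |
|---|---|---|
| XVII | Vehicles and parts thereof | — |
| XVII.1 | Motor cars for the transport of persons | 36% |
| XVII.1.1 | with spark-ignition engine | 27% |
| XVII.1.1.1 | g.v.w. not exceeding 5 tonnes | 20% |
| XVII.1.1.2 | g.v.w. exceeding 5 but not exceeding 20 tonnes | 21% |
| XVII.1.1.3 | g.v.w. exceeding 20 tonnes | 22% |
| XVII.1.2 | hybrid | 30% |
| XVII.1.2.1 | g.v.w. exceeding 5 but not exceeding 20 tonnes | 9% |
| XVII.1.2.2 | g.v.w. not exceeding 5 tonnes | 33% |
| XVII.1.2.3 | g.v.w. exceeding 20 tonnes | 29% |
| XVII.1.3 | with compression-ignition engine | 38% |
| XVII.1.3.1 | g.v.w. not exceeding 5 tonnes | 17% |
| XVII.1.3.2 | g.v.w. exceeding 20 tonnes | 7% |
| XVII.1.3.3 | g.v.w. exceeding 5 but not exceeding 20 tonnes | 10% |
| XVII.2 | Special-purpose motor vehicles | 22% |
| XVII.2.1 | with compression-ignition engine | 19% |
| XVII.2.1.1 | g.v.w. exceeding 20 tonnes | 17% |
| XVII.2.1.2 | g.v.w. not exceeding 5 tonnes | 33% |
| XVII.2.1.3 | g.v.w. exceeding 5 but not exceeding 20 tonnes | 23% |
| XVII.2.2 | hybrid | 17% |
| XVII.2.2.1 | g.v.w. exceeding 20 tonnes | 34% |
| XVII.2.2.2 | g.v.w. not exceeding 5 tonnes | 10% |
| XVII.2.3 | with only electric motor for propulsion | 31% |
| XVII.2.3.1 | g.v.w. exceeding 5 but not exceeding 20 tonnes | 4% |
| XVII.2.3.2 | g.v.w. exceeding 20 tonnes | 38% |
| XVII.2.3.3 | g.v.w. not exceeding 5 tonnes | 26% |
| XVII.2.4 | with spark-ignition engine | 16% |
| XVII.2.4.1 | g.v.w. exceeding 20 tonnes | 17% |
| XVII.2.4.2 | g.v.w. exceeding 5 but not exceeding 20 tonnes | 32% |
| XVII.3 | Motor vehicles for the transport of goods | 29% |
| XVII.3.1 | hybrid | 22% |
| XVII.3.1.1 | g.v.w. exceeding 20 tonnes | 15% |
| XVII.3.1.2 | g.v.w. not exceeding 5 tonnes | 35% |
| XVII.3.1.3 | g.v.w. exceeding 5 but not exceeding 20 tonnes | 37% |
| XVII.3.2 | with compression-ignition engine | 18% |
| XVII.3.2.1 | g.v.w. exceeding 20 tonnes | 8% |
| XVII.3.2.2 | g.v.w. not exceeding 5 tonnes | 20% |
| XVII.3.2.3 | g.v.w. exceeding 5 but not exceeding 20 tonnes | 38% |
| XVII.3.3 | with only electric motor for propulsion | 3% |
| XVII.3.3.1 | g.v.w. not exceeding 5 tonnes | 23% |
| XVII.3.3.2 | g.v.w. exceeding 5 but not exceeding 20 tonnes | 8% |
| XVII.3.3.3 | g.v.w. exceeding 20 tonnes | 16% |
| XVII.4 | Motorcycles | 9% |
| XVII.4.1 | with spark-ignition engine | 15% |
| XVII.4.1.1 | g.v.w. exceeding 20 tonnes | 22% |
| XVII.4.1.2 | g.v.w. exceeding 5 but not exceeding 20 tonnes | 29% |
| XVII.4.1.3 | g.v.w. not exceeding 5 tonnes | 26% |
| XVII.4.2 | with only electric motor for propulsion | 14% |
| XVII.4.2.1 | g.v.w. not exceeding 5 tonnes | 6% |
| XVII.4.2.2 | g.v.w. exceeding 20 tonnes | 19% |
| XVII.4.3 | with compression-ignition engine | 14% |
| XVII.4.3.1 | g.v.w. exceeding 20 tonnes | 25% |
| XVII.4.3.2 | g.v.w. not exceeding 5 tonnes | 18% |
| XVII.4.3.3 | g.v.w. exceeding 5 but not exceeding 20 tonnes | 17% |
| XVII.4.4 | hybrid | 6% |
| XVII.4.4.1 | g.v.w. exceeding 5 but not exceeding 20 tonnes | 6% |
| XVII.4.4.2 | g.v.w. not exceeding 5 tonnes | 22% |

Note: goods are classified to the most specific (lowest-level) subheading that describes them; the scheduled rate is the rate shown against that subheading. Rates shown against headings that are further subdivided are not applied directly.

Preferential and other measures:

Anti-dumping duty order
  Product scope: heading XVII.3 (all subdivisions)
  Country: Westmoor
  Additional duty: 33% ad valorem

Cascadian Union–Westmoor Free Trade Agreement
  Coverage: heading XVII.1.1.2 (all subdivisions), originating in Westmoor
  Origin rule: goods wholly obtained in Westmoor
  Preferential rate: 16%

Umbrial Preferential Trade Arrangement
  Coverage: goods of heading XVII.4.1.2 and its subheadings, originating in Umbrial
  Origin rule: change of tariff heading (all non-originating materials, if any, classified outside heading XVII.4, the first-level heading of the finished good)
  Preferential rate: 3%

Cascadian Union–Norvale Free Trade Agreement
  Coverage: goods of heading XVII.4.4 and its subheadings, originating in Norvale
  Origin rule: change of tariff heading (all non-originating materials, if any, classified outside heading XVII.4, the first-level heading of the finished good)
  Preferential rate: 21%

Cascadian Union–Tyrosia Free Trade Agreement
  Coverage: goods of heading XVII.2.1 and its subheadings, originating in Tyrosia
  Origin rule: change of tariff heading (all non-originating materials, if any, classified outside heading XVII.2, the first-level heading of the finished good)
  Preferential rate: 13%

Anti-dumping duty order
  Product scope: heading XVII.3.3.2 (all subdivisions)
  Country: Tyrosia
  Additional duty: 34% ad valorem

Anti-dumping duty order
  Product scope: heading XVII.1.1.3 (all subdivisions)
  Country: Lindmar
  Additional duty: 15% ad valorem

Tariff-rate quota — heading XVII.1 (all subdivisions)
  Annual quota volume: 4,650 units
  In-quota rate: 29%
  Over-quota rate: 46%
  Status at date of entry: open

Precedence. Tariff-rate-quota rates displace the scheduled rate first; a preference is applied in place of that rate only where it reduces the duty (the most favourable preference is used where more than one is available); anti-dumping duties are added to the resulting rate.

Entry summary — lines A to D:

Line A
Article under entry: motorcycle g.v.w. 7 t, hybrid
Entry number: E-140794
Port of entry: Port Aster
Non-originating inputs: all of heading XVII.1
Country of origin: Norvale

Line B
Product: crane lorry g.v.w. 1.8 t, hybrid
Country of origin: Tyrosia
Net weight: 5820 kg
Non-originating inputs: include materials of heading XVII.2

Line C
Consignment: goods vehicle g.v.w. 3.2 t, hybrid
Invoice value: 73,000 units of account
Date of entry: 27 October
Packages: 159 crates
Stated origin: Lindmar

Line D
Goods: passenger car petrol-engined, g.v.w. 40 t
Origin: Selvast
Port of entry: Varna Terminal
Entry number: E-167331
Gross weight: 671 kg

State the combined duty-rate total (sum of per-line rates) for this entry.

Line A: motorcycle → XVII.4; hybrid → XVII.4.4; g.v.w. 7 t → XVII.4.4.1. Scheduled 6%. Norvale agreement on XVII.4.4: CTH met → 21% available; preference 21% not lower than 6% → no reduction. → 6%.
Line B: crane lorry → XVII.2; hybrid → XVII.2.2; g.v.w. 1.8 t → XVII.2.2.2. Scheduled 10%. Tyrosia agreement on XVII.2.1: XVII.2.2.2 not covered. → 10%.
Line C: goods vehicle → XVII.3; hybrid → XVII.3.1; g.v.w. 3.2 t → XVII.3.1.2. Scheduled 35%. No special measure applies. → 35%.
Line D: passenger car → XVII.1; petrol-engined → XVII.1.1; g.v.w. 40 t → XVII.1.1.3. Scheduled 22%. quota on XVII.1 open → in-quota 29%. → 29%.
Sum: 6% + 10% + 35% + 29% = 80%.

80%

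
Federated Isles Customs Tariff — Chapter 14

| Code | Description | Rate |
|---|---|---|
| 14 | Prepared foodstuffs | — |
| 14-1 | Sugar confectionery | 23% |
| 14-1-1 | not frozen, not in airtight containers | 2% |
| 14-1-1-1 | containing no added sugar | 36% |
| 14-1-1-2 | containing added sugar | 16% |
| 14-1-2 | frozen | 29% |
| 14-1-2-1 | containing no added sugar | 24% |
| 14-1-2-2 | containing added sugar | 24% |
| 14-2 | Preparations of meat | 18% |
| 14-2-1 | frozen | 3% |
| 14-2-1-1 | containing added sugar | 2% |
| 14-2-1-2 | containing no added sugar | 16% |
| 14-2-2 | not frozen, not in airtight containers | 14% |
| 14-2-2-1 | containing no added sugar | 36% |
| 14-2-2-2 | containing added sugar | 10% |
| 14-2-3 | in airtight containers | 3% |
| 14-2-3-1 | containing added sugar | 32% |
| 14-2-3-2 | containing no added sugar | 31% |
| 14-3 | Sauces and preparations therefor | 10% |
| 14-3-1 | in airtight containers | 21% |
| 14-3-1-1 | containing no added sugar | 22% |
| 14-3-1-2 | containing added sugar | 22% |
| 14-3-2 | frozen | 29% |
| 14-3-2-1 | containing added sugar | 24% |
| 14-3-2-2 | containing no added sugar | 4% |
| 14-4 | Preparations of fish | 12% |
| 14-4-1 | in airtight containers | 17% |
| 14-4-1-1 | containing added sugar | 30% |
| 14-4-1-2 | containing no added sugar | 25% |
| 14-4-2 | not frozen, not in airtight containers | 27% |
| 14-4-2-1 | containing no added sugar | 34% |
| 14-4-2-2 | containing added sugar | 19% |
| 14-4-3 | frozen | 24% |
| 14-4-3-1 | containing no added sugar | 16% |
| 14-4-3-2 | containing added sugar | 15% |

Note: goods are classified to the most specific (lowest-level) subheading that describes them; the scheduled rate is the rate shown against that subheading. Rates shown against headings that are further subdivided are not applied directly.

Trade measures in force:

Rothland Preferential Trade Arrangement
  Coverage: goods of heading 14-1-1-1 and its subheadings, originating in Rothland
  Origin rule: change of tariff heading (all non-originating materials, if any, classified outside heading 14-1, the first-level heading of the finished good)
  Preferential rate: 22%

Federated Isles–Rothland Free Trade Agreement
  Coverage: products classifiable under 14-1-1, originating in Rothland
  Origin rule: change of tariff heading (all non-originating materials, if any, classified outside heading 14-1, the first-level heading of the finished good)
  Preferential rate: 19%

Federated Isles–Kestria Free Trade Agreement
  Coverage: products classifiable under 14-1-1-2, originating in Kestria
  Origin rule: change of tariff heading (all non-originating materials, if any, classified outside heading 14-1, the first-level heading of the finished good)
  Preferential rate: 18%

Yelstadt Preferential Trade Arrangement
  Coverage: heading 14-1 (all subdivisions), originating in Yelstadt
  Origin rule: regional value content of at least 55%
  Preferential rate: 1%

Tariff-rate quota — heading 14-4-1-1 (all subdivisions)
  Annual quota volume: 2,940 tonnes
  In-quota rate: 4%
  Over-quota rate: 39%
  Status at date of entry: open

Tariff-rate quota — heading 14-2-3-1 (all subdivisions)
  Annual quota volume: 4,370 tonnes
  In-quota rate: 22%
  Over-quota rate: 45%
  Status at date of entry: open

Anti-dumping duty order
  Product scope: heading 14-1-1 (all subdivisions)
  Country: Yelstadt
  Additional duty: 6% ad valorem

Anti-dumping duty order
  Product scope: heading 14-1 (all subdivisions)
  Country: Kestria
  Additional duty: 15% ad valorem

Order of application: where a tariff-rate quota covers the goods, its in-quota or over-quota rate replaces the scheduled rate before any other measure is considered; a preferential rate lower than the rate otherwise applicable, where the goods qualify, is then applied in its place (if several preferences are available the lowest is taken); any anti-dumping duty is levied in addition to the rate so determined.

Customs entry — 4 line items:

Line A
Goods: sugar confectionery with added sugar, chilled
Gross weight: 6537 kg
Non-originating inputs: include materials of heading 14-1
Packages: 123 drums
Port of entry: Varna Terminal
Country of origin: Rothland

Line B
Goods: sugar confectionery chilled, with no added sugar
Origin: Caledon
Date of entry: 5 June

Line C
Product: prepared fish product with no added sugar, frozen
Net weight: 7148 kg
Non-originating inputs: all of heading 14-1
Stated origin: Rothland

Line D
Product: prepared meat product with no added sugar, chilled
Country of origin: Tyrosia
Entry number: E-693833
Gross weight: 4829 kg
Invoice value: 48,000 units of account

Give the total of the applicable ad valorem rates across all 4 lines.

104%

Line A: sugar confectionery → 14-1; chilled → 14-1-1; with added sugar → 14-1-1-2. Scheduled 16%. Rothland agreement on 14-1-1-1: 14-1-1-2 not covered; Rothland agreement on 14-1-1: CTH not met. → 16%.
Line B: sugar confectionery → 14-1; chilled → 14-1-1; with no added sugar → 14-1-1-1. Scheduled 36%. No special measure applies. → 36%.
Line C: prepared fish product → 14-4; frozen → 14-4-3; with no added sugar → 14-4-3-1. Scheduled 16%. Rothland agreement on 14-1-1-1: 14-4-3-1 not covered; Rothland agreement on 14-1-1: 14-4-3-1 not covered. → 16%.
Line D: prepared meat product → 14-2; chilled → 14-2-2; with no added sugar → 14-2-2-1. Scheduled 36%. No special measure applies. → 36%.
Sum: 16% + 36% + 16% + 36% = 104%.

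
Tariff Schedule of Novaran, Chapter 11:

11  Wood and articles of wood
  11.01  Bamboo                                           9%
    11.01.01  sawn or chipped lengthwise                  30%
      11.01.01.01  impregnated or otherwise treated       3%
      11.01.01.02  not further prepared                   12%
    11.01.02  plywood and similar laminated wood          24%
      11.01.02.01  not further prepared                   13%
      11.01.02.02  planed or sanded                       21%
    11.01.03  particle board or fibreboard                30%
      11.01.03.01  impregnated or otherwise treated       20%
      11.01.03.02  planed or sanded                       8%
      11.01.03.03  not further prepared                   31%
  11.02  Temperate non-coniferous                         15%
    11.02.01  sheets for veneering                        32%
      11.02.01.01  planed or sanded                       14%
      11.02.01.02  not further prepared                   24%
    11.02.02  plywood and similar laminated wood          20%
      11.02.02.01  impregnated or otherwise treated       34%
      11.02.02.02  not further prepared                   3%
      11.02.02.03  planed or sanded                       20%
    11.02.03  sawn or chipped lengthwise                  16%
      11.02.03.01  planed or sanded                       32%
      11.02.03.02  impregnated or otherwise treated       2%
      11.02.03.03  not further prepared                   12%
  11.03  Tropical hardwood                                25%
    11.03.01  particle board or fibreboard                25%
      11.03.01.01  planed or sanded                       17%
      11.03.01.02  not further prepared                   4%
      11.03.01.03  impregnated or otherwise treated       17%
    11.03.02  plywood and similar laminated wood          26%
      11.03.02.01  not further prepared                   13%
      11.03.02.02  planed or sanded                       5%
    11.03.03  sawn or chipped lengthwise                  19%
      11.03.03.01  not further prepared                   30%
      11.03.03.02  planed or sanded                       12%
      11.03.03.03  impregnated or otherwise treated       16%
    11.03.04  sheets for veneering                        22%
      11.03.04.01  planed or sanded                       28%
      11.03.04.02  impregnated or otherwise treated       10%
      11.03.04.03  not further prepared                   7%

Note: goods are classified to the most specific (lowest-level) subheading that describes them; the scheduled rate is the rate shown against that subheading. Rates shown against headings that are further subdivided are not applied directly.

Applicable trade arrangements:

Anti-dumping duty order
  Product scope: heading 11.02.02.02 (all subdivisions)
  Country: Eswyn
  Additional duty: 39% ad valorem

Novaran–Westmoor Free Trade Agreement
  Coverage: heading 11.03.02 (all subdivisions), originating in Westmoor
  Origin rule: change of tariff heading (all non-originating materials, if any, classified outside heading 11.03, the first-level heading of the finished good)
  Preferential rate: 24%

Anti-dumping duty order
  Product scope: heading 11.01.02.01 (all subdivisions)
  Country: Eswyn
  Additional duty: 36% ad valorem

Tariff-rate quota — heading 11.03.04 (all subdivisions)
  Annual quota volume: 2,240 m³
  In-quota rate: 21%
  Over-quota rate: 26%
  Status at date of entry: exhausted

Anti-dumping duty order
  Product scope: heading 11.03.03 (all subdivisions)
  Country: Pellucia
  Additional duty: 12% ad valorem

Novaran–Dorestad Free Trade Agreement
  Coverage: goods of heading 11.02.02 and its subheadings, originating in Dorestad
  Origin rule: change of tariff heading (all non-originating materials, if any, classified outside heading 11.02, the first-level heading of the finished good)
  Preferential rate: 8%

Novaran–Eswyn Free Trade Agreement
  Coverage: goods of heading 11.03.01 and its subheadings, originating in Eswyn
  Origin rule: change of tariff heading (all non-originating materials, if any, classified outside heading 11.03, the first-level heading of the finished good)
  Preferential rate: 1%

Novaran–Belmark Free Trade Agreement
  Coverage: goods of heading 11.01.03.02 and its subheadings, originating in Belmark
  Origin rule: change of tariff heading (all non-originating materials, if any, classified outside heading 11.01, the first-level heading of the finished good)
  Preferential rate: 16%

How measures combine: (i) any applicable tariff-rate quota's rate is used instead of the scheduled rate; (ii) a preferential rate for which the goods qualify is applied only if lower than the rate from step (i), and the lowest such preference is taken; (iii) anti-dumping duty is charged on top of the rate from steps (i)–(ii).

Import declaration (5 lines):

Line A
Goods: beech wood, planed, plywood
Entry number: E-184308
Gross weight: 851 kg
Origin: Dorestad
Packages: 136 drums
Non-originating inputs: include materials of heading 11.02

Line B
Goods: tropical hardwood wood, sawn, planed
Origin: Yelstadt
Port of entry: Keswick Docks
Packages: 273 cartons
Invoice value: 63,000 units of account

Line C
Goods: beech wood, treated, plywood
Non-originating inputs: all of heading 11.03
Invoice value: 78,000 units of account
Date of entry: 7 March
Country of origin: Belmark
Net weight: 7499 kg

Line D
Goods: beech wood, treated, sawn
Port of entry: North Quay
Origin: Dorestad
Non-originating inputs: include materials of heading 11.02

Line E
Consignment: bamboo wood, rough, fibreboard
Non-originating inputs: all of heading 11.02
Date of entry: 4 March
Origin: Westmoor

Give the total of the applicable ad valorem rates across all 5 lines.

Line A: beech → 11.02; plywood → 11.02.02; planed → 11.02.02.03. Scheduled 20%. Dorestad agreement on 11.02.02: CTH not met. → 20%.
Line B: tropical hardwood → 11.03; sawn → 11.03.03; planed → 11.03.03.02. Scheduled 12%. No special measure applies. → 12%.
Line C: beech → 11.02; plywood → 11.02.02; treated → 11.02.02.01. Scheduled 34%. Belmark agreement on 11.01.03.02: 11.02.02.01 not covered. → 34%.
Line D: beech → 11.02; sawn → 11.02.03; treated → 11.02.03.02. Scheduled 2%. Dorestad agreement on 11.02.02: 11.02.03.02 not covered. → 2%.
Line E: bamboo → 11.01; fibreboard → 11.01.03; rough → 11.01.03.03. Scheduled 31%. Westmoor agreement on 11.03.02: 11.01.03.03 not covered. → 31%.
Sum: 20% + 12% + 34% + 2% + 31% = 99%.

99%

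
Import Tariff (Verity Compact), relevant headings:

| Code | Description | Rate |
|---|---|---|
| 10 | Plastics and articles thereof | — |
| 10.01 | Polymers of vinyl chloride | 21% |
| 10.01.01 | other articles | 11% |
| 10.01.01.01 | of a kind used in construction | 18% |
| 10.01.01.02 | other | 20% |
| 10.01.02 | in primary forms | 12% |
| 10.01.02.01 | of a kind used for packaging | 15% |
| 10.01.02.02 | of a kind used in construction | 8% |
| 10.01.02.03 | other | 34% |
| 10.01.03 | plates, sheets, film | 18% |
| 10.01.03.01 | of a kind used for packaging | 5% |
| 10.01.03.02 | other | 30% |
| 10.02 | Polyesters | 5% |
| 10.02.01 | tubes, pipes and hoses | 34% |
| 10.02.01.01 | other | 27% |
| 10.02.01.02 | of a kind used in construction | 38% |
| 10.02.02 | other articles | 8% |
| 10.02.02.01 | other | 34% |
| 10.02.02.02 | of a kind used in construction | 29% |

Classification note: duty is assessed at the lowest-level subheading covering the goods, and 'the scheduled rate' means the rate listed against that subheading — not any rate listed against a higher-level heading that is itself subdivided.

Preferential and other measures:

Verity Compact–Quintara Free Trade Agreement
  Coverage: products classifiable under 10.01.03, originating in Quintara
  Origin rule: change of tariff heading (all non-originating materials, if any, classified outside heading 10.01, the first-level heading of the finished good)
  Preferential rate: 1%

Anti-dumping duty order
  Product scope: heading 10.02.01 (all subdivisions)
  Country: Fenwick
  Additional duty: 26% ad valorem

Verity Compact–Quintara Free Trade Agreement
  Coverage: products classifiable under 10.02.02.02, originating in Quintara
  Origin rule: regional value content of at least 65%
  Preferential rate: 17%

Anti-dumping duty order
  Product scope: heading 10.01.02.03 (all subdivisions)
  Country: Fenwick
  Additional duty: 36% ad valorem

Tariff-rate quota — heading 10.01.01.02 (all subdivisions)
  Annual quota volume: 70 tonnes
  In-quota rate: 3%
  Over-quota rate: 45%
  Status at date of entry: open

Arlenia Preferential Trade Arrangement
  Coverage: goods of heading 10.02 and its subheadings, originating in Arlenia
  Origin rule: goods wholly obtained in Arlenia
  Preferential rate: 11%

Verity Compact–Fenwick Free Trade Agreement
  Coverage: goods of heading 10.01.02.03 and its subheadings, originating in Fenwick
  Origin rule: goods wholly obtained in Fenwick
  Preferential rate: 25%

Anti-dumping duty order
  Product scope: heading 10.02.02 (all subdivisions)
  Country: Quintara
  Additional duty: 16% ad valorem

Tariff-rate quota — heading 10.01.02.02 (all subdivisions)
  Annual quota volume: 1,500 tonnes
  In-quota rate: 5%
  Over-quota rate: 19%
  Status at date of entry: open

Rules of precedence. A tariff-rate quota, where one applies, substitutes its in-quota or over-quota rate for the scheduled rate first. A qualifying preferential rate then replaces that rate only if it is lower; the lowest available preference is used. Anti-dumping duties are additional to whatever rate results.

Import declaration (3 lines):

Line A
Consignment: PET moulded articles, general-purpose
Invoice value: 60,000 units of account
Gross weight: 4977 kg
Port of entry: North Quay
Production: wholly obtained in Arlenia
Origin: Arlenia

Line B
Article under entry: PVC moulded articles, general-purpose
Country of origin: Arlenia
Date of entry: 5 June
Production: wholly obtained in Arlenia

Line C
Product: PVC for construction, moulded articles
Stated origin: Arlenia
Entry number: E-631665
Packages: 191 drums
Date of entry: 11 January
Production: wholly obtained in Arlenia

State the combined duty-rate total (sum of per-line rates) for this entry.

Line A: PET → 10.02; moulded articles → 10.02.02; general-purpose → 10.02.02.01. Scheduled 34%. Arlenia agreement on 10.02: wholly obtained → 11% available; preferential 11%. → 11%.
Line B: PVC → 10.01; moulded articles → 10.01.01; general-purpose → 10.01.01.02. Scheduled 20%. quota on 10.01.01.02 open → in-quota 3%; Arlenia agreement on 10.02: 10.01.01.02 not covered. → 3%.
Line C: PVC → 10.01; moulded articles → 10.01.01; for construction → 10.01.01.01. Scheduled 18%. Arlenia agreement on 10.02: 10.01.01.01 not covered. → 18%.
Sum: 11% + 3% + 18% = 32%.

32%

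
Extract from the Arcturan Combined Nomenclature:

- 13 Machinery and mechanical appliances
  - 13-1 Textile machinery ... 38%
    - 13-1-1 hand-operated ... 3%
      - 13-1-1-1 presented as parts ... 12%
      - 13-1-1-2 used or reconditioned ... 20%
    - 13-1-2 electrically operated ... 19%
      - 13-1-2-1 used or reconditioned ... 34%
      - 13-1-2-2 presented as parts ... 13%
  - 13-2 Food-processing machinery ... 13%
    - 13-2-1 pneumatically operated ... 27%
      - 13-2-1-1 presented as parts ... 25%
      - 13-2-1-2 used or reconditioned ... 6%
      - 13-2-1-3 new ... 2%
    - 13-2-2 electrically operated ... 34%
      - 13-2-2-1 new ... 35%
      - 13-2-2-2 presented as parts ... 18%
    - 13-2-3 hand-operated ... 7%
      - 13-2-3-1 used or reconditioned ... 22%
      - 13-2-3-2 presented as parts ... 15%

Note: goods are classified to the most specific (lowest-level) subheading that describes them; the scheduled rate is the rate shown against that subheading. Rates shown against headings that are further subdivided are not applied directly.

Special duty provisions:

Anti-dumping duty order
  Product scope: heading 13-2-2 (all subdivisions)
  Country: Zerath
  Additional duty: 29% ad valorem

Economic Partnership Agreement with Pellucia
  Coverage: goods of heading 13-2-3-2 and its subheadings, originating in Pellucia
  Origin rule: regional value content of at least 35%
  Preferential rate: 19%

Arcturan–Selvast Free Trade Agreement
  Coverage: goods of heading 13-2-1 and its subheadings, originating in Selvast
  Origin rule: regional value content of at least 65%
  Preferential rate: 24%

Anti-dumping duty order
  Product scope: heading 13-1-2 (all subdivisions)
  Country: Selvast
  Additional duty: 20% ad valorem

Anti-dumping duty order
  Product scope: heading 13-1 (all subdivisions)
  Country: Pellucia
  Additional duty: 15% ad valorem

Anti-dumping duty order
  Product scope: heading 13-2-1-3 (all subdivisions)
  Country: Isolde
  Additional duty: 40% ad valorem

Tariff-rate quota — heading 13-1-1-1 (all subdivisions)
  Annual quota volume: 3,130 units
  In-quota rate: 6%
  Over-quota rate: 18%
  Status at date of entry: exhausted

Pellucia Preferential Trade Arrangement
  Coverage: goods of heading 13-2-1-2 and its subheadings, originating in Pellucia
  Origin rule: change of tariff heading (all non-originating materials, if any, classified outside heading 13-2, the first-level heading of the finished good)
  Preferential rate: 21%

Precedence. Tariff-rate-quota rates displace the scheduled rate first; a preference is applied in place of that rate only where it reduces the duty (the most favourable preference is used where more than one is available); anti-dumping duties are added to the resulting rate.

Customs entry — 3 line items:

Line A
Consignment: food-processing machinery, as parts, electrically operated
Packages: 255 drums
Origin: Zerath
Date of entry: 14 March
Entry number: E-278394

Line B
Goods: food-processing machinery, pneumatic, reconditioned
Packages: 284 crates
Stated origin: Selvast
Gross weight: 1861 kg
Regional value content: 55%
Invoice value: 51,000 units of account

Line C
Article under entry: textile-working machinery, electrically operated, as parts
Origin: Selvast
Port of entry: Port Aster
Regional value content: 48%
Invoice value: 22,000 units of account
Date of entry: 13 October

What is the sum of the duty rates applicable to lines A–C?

86%

Line A: food-processing → 13-2; electrically operated → 13-2-2; as parts → 13-2-2-2. Scheduled 18%. anti-dumping (Zerath, 13-2-2): +29%; total 18% + 29% = 47%. → 47%.
Line B: food-processing → 13-2; pneumatic → 13-2-1; reconditioned → 13-2-1-2. Scheduled 6%. Selvast agreement on 13-2-1: RVC < 65%. → 6%.
Line C: textile-working → 13-1; electrically operated → 13-1-2; as parts → 13-1-2-2. Scheduled 13%. Selvast agreement on 13-2-1: 13-1-2-2 not covered; anti-dumping (Selvast, 13-1-2): +20%; total 13% + 20% = 33%. → 33%.
Sum: 47% + 6% + 33% = 86%.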